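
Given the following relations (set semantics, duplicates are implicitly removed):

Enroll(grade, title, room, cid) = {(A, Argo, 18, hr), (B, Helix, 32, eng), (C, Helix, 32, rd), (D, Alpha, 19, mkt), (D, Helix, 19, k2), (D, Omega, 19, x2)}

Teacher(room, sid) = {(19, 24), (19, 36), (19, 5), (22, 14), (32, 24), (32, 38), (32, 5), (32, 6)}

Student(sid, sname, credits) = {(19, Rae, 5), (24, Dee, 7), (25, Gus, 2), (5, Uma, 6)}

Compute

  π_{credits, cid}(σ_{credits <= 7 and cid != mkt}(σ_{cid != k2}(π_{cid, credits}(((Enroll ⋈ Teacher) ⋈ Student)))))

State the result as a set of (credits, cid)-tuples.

{(6, eng), (6, rd), (6, x2), (7, eng), (7, rd), (7, x2)}

Natural join on room: {(B, Helix, 32, eng, 24), (B, Helix, 32, eng, 38), (B, Helix, 32, eng, 5), (B, Helix, 32, eng, 6), (C, Helix, 32, rd, 24), (C, Helix, 32, rd, 38), (C, Helix, 32, rd, 5), (C, Helix, 32, rd, 6), (D, Alpha, 19, mkt, 24), (D, Alpha, 19, mkt, 36), (D, Alpha, 19, mkt, 5), (D, Helix, 19, k2, 24), (D, Helix, 19, k2, 36), (D, Helix, 19, k2, 5), (D, Omega, 19, x2, 24), (D, Omega, 19, x2, 36), (D, Omega, 19, x2, 5)}
Natural join on sid: {(B, Helix, 32, eng, 24, Dee, 7), (B, Helix, 32, eng, 5, Uma, 6), (C, Helix, 32, rd, 24, Dee, 7), (C, Helix, 32, rd, 5, Uma, 6), (D, Alpha, 19, mkt, 24, Dee, 7), (D, Alpha, 19, mkt, 5, Uma, 6), (D, Helix, 19, k2, 24, Dee, 7), (D, Helix, 19, k2, 5, Uma, 6), (D, Omega, 19, x2, 24, Dee, 7), (D, Omega, 19, x2, 5, Uma, 6)}
π[cid, credits]: project onto (cid, credits) → {(eng, 6), (eng, 7), (k2, 6), (k2, 7), (mkt, 6), (mkt, 7), (rd, 6), (rd, 7), (x2, 6), (x2, 7)}
Apply σ_{cid != k2}; surviving tuples: {(eng, 6), (eng, 7), (mkt, 6), (mkt, 7), (rd, 6), (rd, 7), (x2, 6), (x2, 7)}
Apply σ_{credits <= 7 and cid != mkt}; surviving tuples: {(eng, 6), (eng, 7), (rd, 6), (rd, 7), (x2, 6), (x2, 7)}
π[credits, cid]: project onto (credits, cid) → {(6, eng), (6, rd), (6, x2), (7, eng), (7, rd), (7, x2)}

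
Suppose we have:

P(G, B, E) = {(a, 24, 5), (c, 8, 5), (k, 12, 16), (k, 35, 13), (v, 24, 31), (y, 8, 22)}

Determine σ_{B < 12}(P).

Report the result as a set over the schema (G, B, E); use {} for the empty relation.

{(c, 8, 5), (y, 8, 22)}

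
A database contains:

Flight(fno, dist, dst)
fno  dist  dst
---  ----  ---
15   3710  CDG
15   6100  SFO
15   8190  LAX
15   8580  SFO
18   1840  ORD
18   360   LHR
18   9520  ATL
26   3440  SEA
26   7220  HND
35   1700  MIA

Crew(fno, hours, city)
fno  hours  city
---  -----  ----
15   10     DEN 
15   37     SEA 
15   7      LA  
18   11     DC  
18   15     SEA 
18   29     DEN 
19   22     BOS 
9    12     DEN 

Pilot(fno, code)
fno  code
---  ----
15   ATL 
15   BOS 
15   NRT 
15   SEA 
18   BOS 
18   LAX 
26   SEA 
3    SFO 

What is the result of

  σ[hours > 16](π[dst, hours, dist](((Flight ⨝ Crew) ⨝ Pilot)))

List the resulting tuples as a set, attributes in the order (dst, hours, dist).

{(ATL, 29, 9520), (CDG, 37, 3710), (LAX, 37, 8190), (LHR, 29, 360), (ORD, 29, 1840), (SFO, 37, 6100), (SFO, 37, 8580)}

Joining Flight and Crew on fno yields {(15, 3710, CDG, 10, DEN), (15, 3710, CDG, 37, SEA), (15, 3710, CDG, 7, LA), (15, 6100, SFO, 10, DEN), (15, 6100, SFO, 37, SEA), (15, 6100, SFO, 7, LA), (15, 8190, LAX, 10, DEN), (15, 8190, LAX, 37, SEA), (15, 8190, LAX, 7, LA), (15, 8580, SFO, 10, DEN), (15, 8580, SFO, 37, SEA), (15, 8580, SFO, 7, LA), (18, 1840, ORD, 11, DC), (18, 1840, ORD, 15, SEA), (18, 1840, ORD, 29, DEN), (18, 360, LHR, 11, DC), (18, 360, LHR, 15, SEA), (18, 360, LHR, 29, DEN), (18, 9520, ATL, 11, DC), (18, 9520, ATL, 15, SEA), (18, 9520, ATL, 29, DEN)}.
Joining (Flight ⨝ Crew) and Pilot on fno yields {(15, 3710, CDG, 10, DEN, ATL), (15, 3710, CDG, 10, DEN, BOS), (15, 3710, CDG, 10, DEN, NRT), (15, 3710, CDG, 10, DEN, SEA), (15, 3710, CDG, 37, SEA, ATL), (15, 3710, CDG, 37, SEA, BOS), (15, 3710, CDG, 37, SEA, NRT), (15, 3710, CDG, 37, SEA, SEA), (15, 3710, CDG, 7, LA, ATL), (15, 3710, CDG, 7, LA, BOS), (15, 3710, CDG, 7, LA, NRT), (15, 3710, CDG, 7, LA, SEA), (15, 6100, SFO, 10, DEN, ATL), (15, 6100, SFO, 10, DEN, BOS), (15, 6100, SFO, 10, DEN, NRT), (15, 6100, SFO, 10, DEN, SEA), (15, 6100, SFO, 37, SEA, ATL), (15, 6100, SFO, 37, SEA, BOS), (15, 6100, SFO, 37, SEA, NRT), (15, 6100, SFO, 37, SEA, SEA), (15, 6100, SFO, 7, LA, ATL), (15, 6100, SFO, 7, LA, BOS), (15, 6100, SFO, 7, LA, NRT), (15, 6100, SFO, 7, LA, SEA), (15, 8190, LAX, 10, DEN, ATL), (15, 8190, LAX, 10, DEN, BOS), (15, 8190, LAX, 10, DEN, NRT), (15, 8190, LAX, 10, DEN, SEA), (15, 8190, LAX, 37, SEA, ATL), (15, 8190, LAX, 37, SEA, BOS), (15, 8190, LAX, 37, SEA, NRT), (15, 8190, LAX, 37, SEA, SEA), (15, 8190, LAX, 7, LA, ATL), (15, 8190, LAX, 7, LA, BOS), (15, 8190, LAX, 7, LA, NRT), (15, 8190, LAX, 7, LA, SEA), (15, 8580, SFO, 10, DEN, ATL), (15, 8580, SFO, 10, DEN, BOS), (15, 8580, SFO, 10, DEN, NRT), (15, 8580, SFO, 10, DEN, SEA), (15, 8580, SFO, 37, SEA, ATL), (15, 8580, SFO, 37, SEA, BOS), (15, 8580, SFO, 37, SEA, NRT), (15, 8580, SFO, 37, SEA, SEA), (15, 8580, SFO, 7, LA, ATL), (15, 8580, SFO, 7, LA, BOS), (15, 8580, SFO, 7, LA, NRT), (15, 8580, SFO, 7, LA, SEA), (18, 1840, ORD, 11, DC, BOS), (18, 1840, ORD, 11, DC, LAX), (18, 1840, ORD, 15, SEA, BOS), (18, 1840, ORD, 15, SEA, LAX), (18, 1840, ORD, 29, DEN, BOS), (18, 1840, ORD, 29, DEN, LAX), (18, 360, LHR, 11, DC, BOS), (18, 360, LHR, 11, DC, LAX), (18, 360, LHR, 15, SEA, BOS), (18, 360, LHR, 15, SEA, LAX), (18, 360, LHR, 29, DEN, BOS), (18, 360, LHR, 29, DEN, LAX), (18, 9520, ATL, 11, DC, BOS), (18, 9520, ATL, 11, DC, LAX), (18, 9520, ATL, 15, SEA, BOS), (18, 9520, ATL, 15, SEA, LAX), (18, 9520, ATL, 29, DEN, BOS), (18, 9520, ATL, 29, DEN, LAX)}.
Keep only column(s) dst, hours, dist (45 duplicate(s) eliminated): {(ATL, 11, 9520), (ATL, 15, 9520), (ATL, 29, 9520), (CDG, 10, 3710), (CDG, 37, 3710), (CDG, 7, 3710), (LAX, 10, 8190), (LAX, 37, 8190), (LAX, 7, 8190), (LHR, 11, 360), (LHR, 15, 360), (LHR, 29, 360), (ORD, 11, 1840), (ORD, 15, 1840), (ORD, 29, 1840), (SFO, 10, 6100), (SFO, 10, 8580), (SFO, 37, 6100), (SFO, 37, 8580), (SFO, 7, 6100), (SFO, 7, 8580)}
Filtering on hours > 16 leaves {(ATL, 29, 9520), (CDG, 37, 3710), (LAX, 37, 8190), (LHR, 29, 360), (ORD, 29, 1840), (SFO, 37, 6100), (SFO, 37, 8580)}.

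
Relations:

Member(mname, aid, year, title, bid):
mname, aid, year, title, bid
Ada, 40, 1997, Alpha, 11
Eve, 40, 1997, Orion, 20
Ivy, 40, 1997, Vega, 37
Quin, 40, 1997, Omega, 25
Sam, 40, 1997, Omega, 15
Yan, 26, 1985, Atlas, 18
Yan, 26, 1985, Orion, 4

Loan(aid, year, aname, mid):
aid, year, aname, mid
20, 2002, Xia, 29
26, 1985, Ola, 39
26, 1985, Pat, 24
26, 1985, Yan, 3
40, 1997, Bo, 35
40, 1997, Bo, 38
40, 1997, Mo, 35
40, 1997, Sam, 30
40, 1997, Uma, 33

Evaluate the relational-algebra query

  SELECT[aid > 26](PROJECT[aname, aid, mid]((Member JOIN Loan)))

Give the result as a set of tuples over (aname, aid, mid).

Joining Member and Loan on aid, year yields {(Ada, 40, 1997, Alpha, 11, Bo, 35), (Ada, 40, 1997, Alpha, 11, Bo, 38), (Ada, 40, 1997, Alpha, 11, Mo, 35), (Ada, 40, 1997, Alpha, 11, Sam, 30), (Ada, 40, 1997, Alpha, 11, Uma, 33), (Eve, 40, 1997, Orion, 20, Bo, 35), (Eve, 40, 1997, Orion, 20, Bo, 38), (Eve, 40, 1997, Orion, 20, Mo, 35), (Eve, 40, 1997, Orion, 20, Sam, 30), (Eve, 40, 1997, Orion, 20, Uma, 33), (Ivy, 40, 1997, Vega, 37, Bo, 35), (Ivy, 40, 1997, Vega, 37, Bo, 38), (Ivy, 40, 1997, Vega, 37, Mo, 35), (Ivy, 40, 1997, Vega, 37, Sam, 30), (Ivy, 40, 1997, Vega, 37, Uma, 33), (Quin, 40, 1997, Omega, 25, Bo, 35), (Quin, 40, 1997, Omega, 25, Bo, 38), (Quin, 40, 1997, Omega, 25, Mo, 35), (Quin, 40, 1997, Omega, 25, Sam, 30), (Quin, 40, 1997, Omega, 25, Uma, 33), (Sam, 40, 1997, Omega, 15, Bo, 35), (Sam, 40, 1997, Omega, 15, Bo, 38), (Sam, 40, 1997, Omega, 15, Mo, 35), (Sam, 40, 1997, Omega, 15, Sam, 30), (Sam, 40, 1997, Omega, 15, Uma, 33), (Yan, 26, 1985, Atlas, 18, Ola, 39), (Yan, 26, 1985, Atlas, 18, Pat, 24), (Yan, 26, 1985, Atlas, 18, Yan, 3), (Yan, 26, 1985, Orion, 4, Ola, 39), (Yan, 26, 1985, Orion, 4, Pat, 24), (Yan, 26, 1985, Orion, 4, Yan, 3)}.
π_{aname, aid, mid} gives {(Bo, 40, 35), (Bo, 40, 38), (Mo, 40, 35), (Ola, 26, 39), (Pat, 26, 24), (Sam, 40, 30), (Uma, 40, 33), (Yan, 26, 3)} (23 duplicate(s) eliminated).
Selection aid > 26: {(Bo, 40, 35), (Bo, 40, 38), (Mo, 40, 35), (Sam, 40, 30), (Uma, 40, 33)}

{(Bo, 40, 35), (Bo, 40, 38), (Mo, 40, 35), (Sam, 40, 30), (Uma, 40, 33)}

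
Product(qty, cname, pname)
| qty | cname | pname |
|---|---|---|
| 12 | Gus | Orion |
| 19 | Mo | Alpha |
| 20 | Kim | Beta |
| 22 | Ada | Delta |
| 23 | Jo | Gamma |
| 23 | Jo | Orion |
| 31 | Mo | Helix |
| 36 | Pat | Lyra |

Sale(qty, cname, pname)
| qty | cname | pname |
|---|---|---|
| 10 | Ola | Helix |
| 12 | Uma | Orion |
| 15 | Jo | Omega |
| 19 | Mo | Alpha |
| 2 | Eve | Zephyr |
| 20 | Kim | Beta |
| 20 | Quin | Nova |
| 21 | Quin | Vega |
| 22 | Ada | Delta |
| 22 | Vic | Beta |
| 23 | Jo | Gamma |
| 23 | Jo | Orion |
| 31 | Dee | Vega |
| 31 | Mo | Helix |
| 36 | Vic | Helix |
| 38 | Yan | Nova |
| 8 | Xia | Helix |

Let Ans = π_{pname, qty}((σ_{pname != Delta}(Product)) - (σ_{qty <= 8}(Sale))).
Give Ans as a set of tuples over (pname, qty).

Apply σ_{pname != Delta}; surviving tuples: {(12, Gus, Orion), (19, Mo, Alpha), (20, Kim, Beta), (23, Jo, Gamma), (23, Jo, Orion), (31, Mo, Helix), (36, Pat, Lyra)}
Apply σ_{qty <= 8}; surviving tuples: {(2, Eve, Zephyr), (8, Xia, Helix)}
Taking the difference: {(12, Gus, Orion), (19, Mo, Alpha), (20, Kim, Beta), (23, Jo, Gamma), (23, Jo, Orion), (31, Mo, Helix), (36, Pat, Lyra)}
Keep only column(s) pname, qty: {(Alpha, 19), (Beta, 20), (Gamma, 23), (Helix, 31), (Lyra, 36), (Orion, 12), (Orion, 23)}

{(Alpha, 19), (Beta, 20), (Gamma, 23), (Helix, 31), (Lyra, 36), (Orion, 12), (Orion, 23)}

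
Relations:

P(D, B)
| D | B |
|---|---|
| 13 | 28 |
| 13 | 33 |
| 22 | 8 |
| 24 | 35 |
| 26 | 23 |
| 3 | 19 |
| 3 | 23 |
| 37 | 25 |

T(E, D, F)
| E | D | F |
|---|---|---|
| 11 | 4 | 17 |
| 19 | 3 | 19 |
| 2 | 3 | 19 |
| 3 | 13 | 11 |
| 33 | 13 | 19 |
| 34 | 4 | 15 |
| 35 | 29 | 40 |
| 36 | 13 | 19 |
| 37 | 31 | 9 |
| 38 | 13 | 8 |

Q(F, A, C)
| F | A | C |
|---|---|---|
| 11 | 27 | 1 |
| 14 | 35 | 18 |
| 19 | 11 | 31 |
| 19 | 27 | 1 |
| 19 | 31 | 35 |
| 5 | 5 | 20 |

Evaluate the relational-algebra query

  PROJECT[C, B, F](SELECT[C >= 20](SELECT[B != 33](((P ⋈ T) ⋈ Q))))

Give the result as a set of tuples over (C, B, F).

{(31, 19, 19), (31, 23, 19), (31, 28, 19), (35, 19, 19), (35, 23, 19), (35, 28, 19)}

P ⋈ T (natural join on D): {(13, 28, 3, 11), (13, 28, 33, 19), (13, 28, 36, 19), (13, 28, 38, 8), (13, 33, 3, 11), (13, 33, 33, 19), (13, 33, 36, 19), (13, 33, 38, 8), (3, 19, 19, 19), (3, 19, 2, 19), (3, 23, 19, 19), (3, 23, 2, 19)}
(P ⋈ T) ⋈ Q (natural join on F): {(13, 28, 3, 11, 27, 1), (13, 28, 33, 19, 11, 31), (13, 28, 33, 19, 27, 1), (13, 28, 33, 19, 31, 35), (13, 28, 36, 19, 11, 31), (13, 28, 36, 19, 27, 1), (13, 28, 36, 19, 31, 35), (13, 33, 3, 11, 27, 1), (13, 33, 33, 19, 11, 31), (13, 33, 33, 19, 27, 1), (13, 33, 33, 19, 31, 35), (13, 33, 36, 19, 11, 31), (13, 33, 36, 19, 27, 1), (13, 33, 36, 19, 31, 35), (3, 19, 19, 19, 11, 31), (3, 19, 19, 19, 27, 1), (3, 19, 19, 19, 31, 35), (3, 19, 2, 19, 11, 31), (3, 19, 2, 19, 27, 1), (3, 19, 2, 19, 31, 35), (3, 23, 19, 19, 11, 31), (3, 23, 19, 19, 27, 1), (3, 23, 19, 19, 31, 35), (3, 23, 2, 19, 11, 31), (3, 23, 2, 19, 27, 1), (3, 23, 2, 19, 31, 35)}
Apply σ_{B != 33}; surviving tuples: {(13, 28, 3, 11, 27, 1), (13, 28, 33, 19, 11, 31), (13, 28, 33, 19, 27, 1), (13, 28, 33, 19, 31, 35), (13, 28, 36, 19, 11, 31), (13, 28, 36, 19, 27, 1), (13, 28, 36, 19, 31, 35), (3, 19, 19, 19, 11, 31), (3, 19, 19, 19, 27, 1), (3, 19, 19, 19, 31, 35), (3, 19, 2, 19, 11, 31), (3, 19, 2, 19, 27, 1), (3, 19, 2, 19, 31, 35), (3, 23, 19, 19, 11, 31), (3, 23, 19, 19, 27, 1), (3, 23, 19, 19, 31, 35), (3, 23, 2, 19, 11, 31), (3, 23, 2, 19, 27, 1), (3, 23, 2, 19, 31, 35)}
Apply σ_{C >= 20}; surviving tuples: {(13, 28, 33, 19, 11, 31), (13, 28, 33, 19, 31, 35), (13, 28, 36, 19, 11, 31), (13, 28, 36, 19, 31, 35), (3, 19, 19, 19, 11, 31), (3, 19, 19, 19, 31, 35), (3, 19, 2, 19, 11, 31), (3, 19, 2, 19, 31, 35), (3, 23, 19, 19, 11, 31), (3, 23, 19, 19, 31, 35), (3, 23, 2, 19, 11, 31), (3, 23, 2, 19, 31, 35)}
π_{C, B, F} gives {(31, 19, 19), (31, 23, 19), (31, 28, 19), (35, 19, 19), (35, 23, 19), (35, 28, 19)} (6 duplicate(s) eliminated).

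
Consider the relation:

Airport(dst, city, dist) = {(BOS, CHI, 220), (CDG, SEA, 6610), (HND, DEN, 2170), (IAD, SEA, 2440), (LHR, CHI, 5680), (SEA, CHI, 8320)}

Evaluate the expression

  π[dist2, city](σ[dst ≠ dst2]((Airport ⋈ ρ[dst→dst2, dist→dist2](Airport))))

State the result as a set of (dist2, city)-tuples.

{(220, CHI), (2440, SEA), (5680, CHI), (6610, SEA), (8320, CHI)}

ρ[dst→dst2, dist→dist2]: schema becomes (dst2, city, dist2); tuples unchanged.
Joining Airport and ρ[dst→dst2, dist→dist2](Airport) on city yields {(BOS, CHI, 220, BOS, 220), (BOS, CHI, 220, LHR, 5680), (BOS, CHI, 220, SEA, 8320), (CDG, SEA, 6610, CDG, 6610), (CDG, SEA, 6610, IAD, 2440), (HND, DEN, 2170, HND, 2170), (IAD, SEA, 2440, CDG, 6610), (IAD, SEA, 2440, IAD, 2440), (LHR, CHI, 5680, BOS, 220), (LHR, CHI, 5680, LHR, 5680), (LHR, CHI, 5680, SEA, 8320), (SEA, CHI, 8320, BOS, 220), (SEA, CHI, 8320, LHR, 5680), (SEA, CHI, 8320, SEA, 8320)}.
Filtering on dst ≠ dst2 leaves {(BOS, CHI, 220, LHR, 5680), (BOS, CHI, 220, SEA, 8320), (CDG, SEA, 6610, IAD, 2440), (IAD, SEA, 2440, CDG, 6610), (LHR, CHI, 5680, BOS, 220), (LHR, CHI, 5680, SEA, 8320), (SEA, CHI, 8320, BOS, 220), (SEA, CHI, 8320, LHR, 5680)}.
Projecting to dist2, city (3 duplicate(s) eliminated): {(220, CHI), (2440, SEA), (5680, CHI), (6610, SEA), (8320, CHI)}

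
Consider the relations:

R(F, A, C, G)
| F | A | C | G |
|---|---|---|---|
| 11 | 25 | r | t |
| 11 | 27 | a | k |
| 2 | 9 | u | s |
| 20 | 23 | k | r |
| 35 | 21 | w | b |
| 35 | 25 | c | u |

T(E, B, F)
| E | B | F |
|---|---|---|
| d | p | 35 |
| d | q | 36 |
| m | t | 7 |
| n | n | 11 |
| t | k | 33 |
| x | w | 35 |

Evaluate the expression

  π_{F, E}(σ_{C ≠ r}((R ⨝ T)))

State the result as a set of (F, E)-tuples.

{(11, n), (35, d), (35, x)}

Natural join on F: {(11, 25, r, t, n, n), (11, 27, a, k, n, n), (35, 21, w, b, d, p), (35, 21, w, b, x, w), (35, 25, c, u, d, p), (35, 25, c, u, x, w)}
σ[C ≠ r]: keep tuples satisfying C ≠ r → {(11, 27, a, k, n, n), (35, 21, w, b, d, p), (35, 21, w, b, x, w), (35, 25, c, u, d, p), (35, 25, c, u, x, w)}
Projecting to F, E (2 duplicate(s) eliminated): {(11, n), (35, d), (35, x)}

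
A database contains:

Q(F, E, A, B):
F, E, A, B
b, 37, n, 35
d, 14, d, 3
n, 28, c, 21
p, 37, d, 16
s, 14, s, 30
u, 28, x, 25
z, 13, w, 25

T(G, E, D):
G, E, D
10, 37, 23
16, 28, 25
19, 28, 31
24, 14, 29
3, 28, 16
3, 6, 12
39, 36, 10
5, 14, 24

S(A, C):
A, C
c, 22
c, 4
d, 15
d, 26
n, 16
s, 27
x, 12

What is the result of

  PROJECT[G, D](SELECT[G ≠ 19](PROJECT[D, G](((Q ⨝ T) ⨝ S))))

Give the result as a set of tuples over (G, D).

{(10, 23), (16, 25), (24, 29), (3, 16), (5, 24)}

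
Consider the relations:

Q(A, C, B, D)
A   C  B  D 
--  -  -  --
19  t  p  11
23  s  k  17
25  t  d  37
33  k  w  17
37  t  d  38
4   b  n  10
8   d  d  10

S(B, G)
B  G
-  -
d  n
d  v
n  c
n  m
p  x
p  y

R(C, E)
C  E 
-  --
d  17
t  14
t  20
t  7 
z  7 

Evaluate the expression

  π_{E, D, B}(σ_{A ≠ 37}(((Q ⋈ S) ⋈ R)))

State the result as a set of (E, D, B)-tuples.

Joining Q and S on B yields {(19, t, p, 11, x), (19, t, p, 11, y), (25, t, d, 37, n), (25, t, d, 37, v), (37, t, d, 38, n), (37, t, d, 38, v), (4, b, n, 10, c), (4, b, n, 10, m), (8, d, d, 10, n), (8, d, d, 10, v)}.
Joining (Q ⋈ S) and R on C yields {(19, t, p, 11, x, 14), (19, t, p, 11, x, 20), (19, t, p, 11, x, 7), (19, t, p, 11, y, 14), (19, t, p, 11, y, 20), (19, t, p, 11, y, 7), (25, t, d, 37, n, 14), (25, t, d, 37, n, 20), (25, t, d, 37, n, 7), (25, t, d, 37, v, 14), (25, t, d, 37, v, 20), (25, t, d, 37, v, 7), (37, t, d, 38, n, 14), (37, t, d, 38, n, 20), (37, t, d, 38, n, 7), (37, t, d, 38, v, 14), (37, t, d, 38, v, 20), (37, t, d, 38, v, 7), (8, d, d, 10, n, 17), (8, d, d, 10, v, 17)}.
Selection A ≠ 37: {(19, t, p, 11, x, 14), (19, t, p, 11, x, 20), (19, t, p, 11, x, 7), (19, t, p, 11, y, 14), (19, t, p, 11, y, 20), (19, t, p, 11, y, 7), (25, t, d, 37, n, 14), (25, t, d, 37, n, 20), (25, t, d, 37, n, 7), (25, t, d, 37, v, 14), (25, t, d, 37, v, 20), (25, t, d, 37, v, 7), (8, d, d, 10, n, 17), (8, d, d, 10, v, 17)}
Keep only column(s) E, D, B (7 duplicate(s) eliminated): {(14, 11, p), (14, 37, d), (17, 10, d), (20, 11, p), (20, 37, d), (7, 11, p), (7, 37, d)}

{(14, 11, p), (14, 37, d), (17, 10, d), (20, 11, p), (20, 37, d), (7, 11, p), (7, 37, d)}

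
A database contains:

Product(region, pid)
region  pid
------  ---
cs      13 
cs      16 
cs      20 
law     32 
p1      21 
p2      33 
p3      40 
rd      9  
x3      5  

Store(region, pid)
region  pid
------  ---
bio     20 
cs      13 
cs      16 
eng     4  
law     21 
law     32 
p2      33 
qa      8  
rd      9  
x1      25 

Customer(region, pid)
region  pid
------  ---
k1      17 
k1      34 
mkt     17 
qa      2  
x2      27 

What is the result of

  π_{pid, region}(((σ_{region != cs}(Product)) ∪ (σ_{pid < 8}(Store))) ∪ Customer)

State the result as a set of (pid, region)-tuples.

{(17, k1), (17, mkt), (2, qa), (21, p1), (27, x2), (32, law), (33, p2), (34, k1), (4, eng), (40, p3), (5, x3), (9, rd)}

Selection region != cs: {(law, 32), (p1, 21), (p2, 33), (p3, 40), (rd, 9), (x3, 5)}
Selection pid < 8: {(eng, 4)}
Taking the union: {(eng, 4), (law, 32), (p1, 21), (p2, 33), (p3, 40), (rd, 9), (x3, 5)}
Taking the union: {(eng, 4), (k1, 17), (k1, 34), (law, 32), (mkt, 17), (p1, 21), (p2, 33), (p3, 40), (qa, 2), (rd, 9), (x2, 27), (x3, 5)}
Projecting to pid, region: {(17, k1), (17, mkt), (2, qa), (21, p1), (27, x2), (32, law), (33, p2), (34, k1), (4, eng), (40, p3), (5, x3), (9, rd)}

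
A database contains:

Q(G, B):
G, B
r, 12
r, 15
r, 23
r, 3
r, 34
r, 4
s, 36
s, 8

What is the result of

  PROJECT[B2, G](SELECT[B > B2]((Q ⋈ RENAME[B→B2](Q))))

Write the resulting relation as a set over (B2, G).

ρ[B→B2]: schema becomes (G, B2); tuples unchanged.
Natural join on G: {(r, 12, 12), (r, 12, 15), (r, 12, 23), (r, 12, 3), (r, 12, 34), (r, 12, 4), (r, 15, 12), (r, 15, 15), (r, 15, 23), (r, 15, 3), (r, 15, 34), (r, 15, 4), (r, 23, 12), (r, 23, 15), (r, 23, 23), (r, 23, 3), (r, 23, 34), (r, 23, 4), (r, 3, 12), (r, 3, 15), (r, 3, 23), (r, 3, 3), (r, 3, 34), (r, 3, 4), (r, 34, 12), (r, 34, 15), (r, 34, 23), (r, 34, 3), (r, 34, 34), (r, 34, 4), (r, 4, 12), (r, 4, 15), (r, 4, 23), (r, 4, 3), (r, 4, 34), (r, 4, 4), (s, 36, 36), (s, 36, 8), (s, 8, 36), (s, 8, 8)}
σ[B > B2]: keep tuples satisfying B > B2 → {(r, 12, 3), (r, 12, 4), (r, 15, 12), (r, 15, 3), (r, 15, 4), (r, 23, 12), (r, 23, 15), (r, 23, 3), (r, 23, 4), (r, 34, 12), (r, 34, 15), (r, 34, 23), (r, 34, 3), (r, 34, 4), (r, 4, 3), (s, 36, 8)}
π_{B2, G} gives {(12, r), (15, r), (23, r), (3, r), (4, r), (8, s)} (10 duplicate(s) eliminated).

{(12, r), (15, r), (23, r), (3, r), (4, r), (8, s)}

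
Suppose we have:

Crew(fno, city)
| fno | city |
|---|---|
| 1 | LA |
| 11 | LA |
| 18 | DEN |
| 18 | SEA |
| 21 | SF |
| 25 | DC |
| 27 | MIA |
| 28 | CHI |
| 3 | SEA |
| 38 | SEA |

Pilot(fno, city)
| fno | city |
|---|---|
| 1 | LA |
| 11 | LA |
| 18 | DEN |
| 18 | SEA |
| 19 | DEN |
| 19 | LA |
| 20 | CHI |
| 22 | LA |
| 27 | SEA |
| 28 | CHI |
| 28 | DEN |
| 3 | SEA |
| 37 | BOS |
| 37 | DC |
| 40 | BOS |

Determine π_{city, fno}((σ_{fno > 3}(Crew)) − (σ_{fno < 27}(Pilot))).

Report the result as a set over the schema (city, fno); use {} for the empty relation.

Filtering on fno > 3 leaves {(11, LA), (18, DEN), (18, SEA), (21, SF), (25, DC), (27, MIA), (28, CHI), (38, SEA)}.
Filtering on fno < 27 leaves {(1, LA), (11, LA), (18, DEN), (18, SEA), (19, DEN), (19, LA), (20, CHI), (22, LA), (3, SEA)}.
Difference: {(11, LA), (18, DEN), (18, SEA), (21, SF), (25, DC), (27, MIA), (28, CHI), (38, SEA)} with {(1, LA), (11, LA), (18, DEN), (18, SEA), (19, DEN), (19, LA), (20, CHI), (22, LA), (3, SEA)} → {(21, SF), (25, DC), (27, MIA), (28, CHI), (38, SEA)}
π_{city, fno} gives {(CHI, 28), (DC, 25), (MIA, 27), (SEA, 38), (SF, 21)}.

{(CHI, 28), (DC, 25), (MIA, 27), (SEA, 38), (SF, 21)}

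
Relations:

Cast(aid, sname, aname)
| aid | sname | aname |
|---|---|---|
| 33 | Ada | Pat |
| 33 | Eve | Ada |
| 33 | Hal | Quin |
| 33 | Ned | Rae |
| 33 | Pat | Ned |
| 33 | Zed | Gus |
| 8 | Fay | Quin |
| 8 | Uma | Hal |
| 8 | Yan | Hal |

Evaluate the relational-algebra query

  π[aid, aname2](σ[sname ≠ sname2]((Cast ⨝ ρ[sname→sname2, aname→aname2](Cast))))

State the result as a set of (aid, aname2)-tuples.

{(33, Ada), (33, Gus), (33, Ned), (33, Pat), (33, Quin), (33, Rae), (8, Hal), (8, Quin)}

ρ[sname→sname2, aname→aname2]: schema becomes (aid, sname2, aname2); tuples unchanged.
Natural join on aid: {(33, Ada, Pat, Ada, Pat), (33, Ada, Pat, Eve, Ada), (33, Ada, Pat, Hal, Quin), (33, Ada, Pat, Ned, Rae), (33, Ada, Pat, Pat, Ned), (33, Ada, Pat, Zed, Gus), (33, Eve, Ada, Ada, Pat), (33, Eve, Ada, Eve, Ada), (33, Eve, Ada, Hal, Quin), (33, Eve, Ada, Ned, Rae), (33, Eve, Ada, Pat, Ned), (33, Eve, Ada, Zed, Gus), (33, Hal, Quin, Ada, Pat), (33, Hal, Quin, Eve, Ada), (33, Hal, Quin, Hal, Quin), (33, Hal, Quin, Ned, Rae), (33, Hal, Quin, Pat, Ned), (33, Hal, Quin, Zed, Gus), (33, Ned, Rae, Ada, Pat), (33, Ned, Rae, Eve, Ada), (33, Ned, Rae, Hal, Quin), (33, Ned, Rae, Ned, Rae), (33, Ned, Rae, Pat, Ned), (33, Ned, Rae, Zed, Gus), (33, Pat, Ned, Ada, Pat), (33, Pat, Ned, Eve, Ada), (33, Pat, Ned, Hal, Quin), (33, Pat, Ned, Ned, Rae), (33, Pat, Ned, Pat, Ned), (33, Pat, Ned, Zed, Gus), (33, Zed, Gus, Ada, Pat), (33, Zed, Gus, Eve, Ada), (33, Zed, Gus, Hal, Quin), (33, Zed, Gus, Ned, Rae), (33, Zed, Gus, Pat, Ned), (33, Zed, Gus, Zed, Gus), (8, Fay, Quin, Fay, Quin), (8, Fay, Quin, Uma, Hal), (8, Fay, Quin, Yan, Hal), (8, Uma, Hal, Fay, Quin), (8, Uma, Hal, Uma, Hal), (8, Uma, Hal, Yan, Hal), (8, Yan, Hal, Fay, Quin), (8, Yan, Hal, Uma, Hal), (8, Yan, Hal, Yan, Hal)}
σ[sname ≠ sname2]: keep tuples satisfying sname ≠ sname2 → {(33, Ada, Pat, Eve, Ada), (33, Ada, Pat, Hal, Quin), (33, Ada, Pat, Ned, Rae), (33, Ada, Pat, Pat, Ned), (33, Ada, Pat, Zed, Gus), (33, Eve, Ada, Ada, Pat), (33, Eve, Ada, Hal, Quin), (33, Eve, Ada, Ned, Rae), (33, Eve, Ada, Pat, Ned), (33, Eve, Ada, Zed, Gus), (33, Hal, Quin, Ada, Pat), (33, Hal, Quin, Eve, Ada), (33, Hal, Quin, Ned, Rae), (33, Hal, Quin, Pat, Ned), (33, Hal, Quin, Zed, Gus), (33, Ned, Rae, Ada, Pat), (33, Ned, Rae, Eve, Ada), (33, Ned, Rae, Hal, Quin), (33, Ned, Rae, Pat, Ned), (33, Ned, Rae, Zed, Gus), (33, Pat, Ned, Ada, Pat), (33, Pat, Ned, Eve, Ada), (33, Pat, Ned, Hal, Quin), (33, Pat, Ned, Ned, Rae), (33, Pat, Ned, Zed, Gus), (33, Zed, Gus, Ada, Pat), (33, Zed, Gus, Eve, Ada), (33, Zed, Gus, Hal, Quin), (33, Zed, Gus, Ned, Rae), (33, Zed, Gus, Pat, Ned), (8, Fay, Quin, Uma, Hal), (8, Fay, Quin, Yan, Hal), (8, Uma, Hal, Fay, Quin), (8, Uma, Hal, Yan, Hal), (8, Yan, Hal, Fay, Quin), (8, Yan, Hal, Uma, Hal)}
Keep only column(s) aid, aname2 (28 duplicate(s) eliminated): {(33, Ada), (33, Gus), (33, Ned), (33, Pat), (33, Quin), (33, Rae), (8, Hal), (8, Quin)}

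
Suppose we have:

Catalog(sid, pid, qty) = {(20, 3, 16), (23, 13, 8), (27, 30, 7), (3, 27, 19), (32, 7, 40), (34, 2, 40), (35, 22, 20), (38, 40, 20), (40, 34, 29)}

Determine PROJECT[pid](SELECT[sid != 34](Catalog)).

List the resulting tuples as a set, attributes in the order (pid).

Apply σ_{sid != 34}; surviving tuples: {(20, 3, 16), (23, 13, 8), (27, 30, 7), (3, 27, 19), (32, 7, 40), (35, 22, 20), (38, 40, 20), (40, 34, 29)}
π[pid]: project onto (pid) → {13, 22, 27, 3, 30, 34, 40, 7}

{13, 22, 27, 3, 30, 34, 40, 7}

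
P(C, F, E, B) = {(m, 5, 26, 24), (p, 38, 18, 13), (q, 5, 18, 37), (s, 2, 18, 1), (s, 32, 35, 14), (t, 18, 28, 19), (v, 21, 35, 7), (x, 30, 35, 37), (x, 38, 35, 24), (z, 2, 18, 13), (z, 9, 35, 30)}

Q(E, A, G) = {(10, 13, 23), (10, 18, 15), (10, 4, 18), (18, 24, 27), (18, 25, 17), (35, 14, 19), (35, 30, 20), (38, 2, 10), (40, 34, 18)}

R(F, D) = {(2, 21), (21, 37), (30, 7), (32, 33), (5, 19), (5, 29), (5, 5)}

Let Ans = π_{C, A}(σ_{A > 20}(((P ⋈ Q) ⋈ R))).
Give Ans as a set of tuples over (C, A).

Joining P and Q on E yields {(p, 38, 18, 13, 24, 27), (p, 38, 18, 13, 25, 17), (q, 5, 18, 37, 24, 27), (q, 5, 18, 37, 25, 17), (s, 2, 18, 1, 24, 27), (s, 2, 18, 1, 25, 17), (s, 32, 35, 14, 14, 19), (s, 32, 35, 14, 30, 20), (v, 21, 35, 7, 14, 19), (v, 21, 35, 7, 30, 20), (x, 30, 35, 37, 14, 19), (x, 30, 35, 37, 30, 20), (x, 38, 35, 24, 14, 19), (x, 38, 35, 24, 30, 20), (z, 2, 18, 13, 24, 27), (z, 2, 18, 13, 25, 17), (z, 9, 35, 30, 14, 19), (z, 9, 35, 30, 30, 20)}.
Joining (P ⋈ Q) and R on F yields {(q, 5, 18, 37, 24, 27, 19), (q, 5, 18, 37, 24, 27, 29), (q, 5, 18, 37, 24, 27, 5), (q, 5, 18, 37, 25, 17, 19), (q, 5, 18, 37, 25, 17, 29), (q, 5, 18, 37, 25, 17, 5), (s, 2, 18, 1, 24, 27, 21), (s, 2, 18, 1, 25, 17, 21), (s, 32, 35, 14, 14, 19, 33), (s, 32, 35, 14, 30, 20, 33), (v, 21, 35, 7, 14, 19, 37), (v, 21, 35, 7, 30, 20, 37), (x, 30, 35, 37, 14, 19, 7), (x, 30, 35, 37, 30, 20, 7), (z, 2, 18, 13, 24, 27, 21), (z, 2, 18, 13, 25, 17, 21)}.
Filtering on A > 20 leaves {(q, 5, 18, 37, 24, 27, 19), (q, 5, 18, 37, 24, 27, 29), (q, 5, 18, 37, 24, 27, 5), (q, 5, 18, 37, 25, 17, 19), (q, 5, 18, 37, 25, 17, 29), (q, 5, 18, 37, 25, 17, 5), (s, 2, 18, 1, 24, 27, 21), (s, 2, 18, 1, 25, 17, 21), (s, 32, 35, 14, 30, 20, 33), (v, 21, 35, 7, 30, 20, 37), (x, 30, 35, 37, 30, 20, 7), (z, 2, 18, 13, 24, 27, 21), (z, 2, 18, 13, 25, 17, 21)}.
π_{C, A} gives {(q, 24), (q, 25), (s, 24), (s, 25), (s, 30), (v, 30), (x, 30), (z, 24), (z, 25)} (4 duplicate(s) eliminated).

{(q, 24), (q, 25), (s, 24), (s, 25), (s, 30), (v, 30), (x, 30), (z, 24), (z, 25)}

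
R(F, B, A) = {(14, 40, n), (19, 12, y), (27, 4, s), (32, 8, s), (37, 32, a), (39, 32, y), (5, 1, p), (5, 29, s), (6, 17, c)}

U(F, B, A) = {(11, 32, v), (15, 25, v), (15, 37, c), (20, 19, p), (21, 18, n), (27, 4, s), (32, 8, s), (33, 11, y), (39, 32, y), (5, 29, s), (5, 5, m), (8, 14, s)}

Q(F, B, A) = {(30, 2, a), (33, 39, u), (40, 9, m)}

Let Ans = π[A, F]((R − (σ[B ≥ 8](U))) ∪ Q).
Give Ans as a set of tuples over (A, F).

Apply σ_{B ≥ 8}; surviving tuples: {(11, 32, v), (15, 25, v), (15, 37, c), (20, 19, p), (21, 18, n), (32, 8, s), (33, 11, y), (39, 32, y), (5, 29, s), (8, 14, s)}
Difference: {(14, 40, n), (19, 12, y), (27, 4, s), (32, 8, s), (37, 32, a), (39, 32, y), (5, 1, p), (5, 29, s), (6, 17, c)} with {(11, 32, v), (15, 25, v), (15, 37, c), (20, 19, p), (21, 18, n), (32, 8, s), (33, 11, y), (39, 32, y), (5, 29, s), (8, 14, s)} → {(14, 40, n), (19, 12, y), (27, 4, s), (37, 32, a), (5, 1, p), (6, 17, c)}
Union: {(14, 40, n), (19, 12, y), (27, 4, s), (37, 32, a), (5, 1, p), (6, 17, c)} with {(30, 2, a), (33, 39, u), (40, 9, m)} → {(14, 40, n), (19, 12, y), (27, 4, s), (30, 2, a), (33, 39, u), (37, 32, a), (40, 9, m), (5, 1, p), (6, 17, c)}
Keep only column(s) A, F: {(a, 30), (a, 37), (c, 6), (m, 40), (n, 14), (p, 5), (s, 27), (u, 33), (y, 19)}

{(a, 30), (a, 37), (c, 6), (m, 40), (n, 14), (p, 5), (s, 27), (u, 33), (y, 19)}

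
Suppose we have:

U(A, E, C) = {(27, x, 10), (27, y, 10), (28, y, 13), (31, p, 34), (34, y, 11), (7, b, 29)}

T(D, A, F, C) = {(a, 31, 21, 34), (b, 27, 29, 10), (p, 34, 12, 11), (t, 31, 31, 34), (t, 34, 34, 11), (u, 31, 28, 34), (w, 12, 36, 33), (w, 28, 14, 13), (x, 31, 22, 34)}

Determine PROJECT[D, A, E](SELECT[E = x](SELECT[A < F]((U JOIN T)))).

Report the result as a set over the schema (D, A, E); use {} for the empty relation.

U ⋈ T (natural join on A, C): {(27, x, 10, b, 29), (27, y, 10, b, 29), (28, y, 13, w, 14), (31, p, 34, a, 21), (31, p, 34, t, 31), (31, p, 34, u, 28), (31, p, 34, x, 22), (34, y, 11, p, 12), (34, y, 11, t, 34)}
Filtering on A < F leaves {(27, x, 10, b, 29), (27, y, 10, b, 29)}.
Filtering on E = x leaves {(27, x, 10, b, 29)}.
Projecting to D, A, E: {(b, 27, x)}

{(b, 27, x)}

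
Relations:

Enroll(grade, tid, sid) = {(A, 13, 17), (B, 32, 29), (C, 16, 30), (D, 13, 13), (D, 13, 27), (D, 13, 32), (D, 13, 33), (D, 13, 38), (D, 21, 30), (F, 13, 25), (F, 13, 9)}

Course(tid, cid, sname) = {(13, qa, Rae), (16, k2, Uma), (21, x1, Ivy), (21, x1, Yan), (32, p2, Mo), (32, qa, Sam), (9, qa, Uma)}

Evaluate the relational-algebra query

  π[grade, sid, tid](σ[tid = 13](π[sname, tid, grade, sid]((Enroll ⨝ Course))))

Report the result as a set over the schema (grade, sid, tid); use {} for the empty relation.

{(A, 17, 13), (D, 13, 13), (D, 27, 13), (D, 32, 13), (D, 33, 13), (D, 38, 13), (F, 25, 13), (F, 9, 13)}

Joining Enroll and Course on tid yields {(A, 13, 17, qa, Rae), (B, 32, 29, p2, Mo), (B, 32, 29, qa, Sam), (C, 16, 30, k2, Uma), (D, 13, 13, qa, Rae), (D, 13, 27, qa, Rae), (D, 13, 32, qa, Rae), (D, 13, 33, qa, Rae), (D, 13, 38, qa, Rae), (D, 21, 30, x1, Ivy), (D, 21, 30, x1, Yan), (F, 13, 25, qa, Rae), (F, 13, 9, qa, Rae)}.
π_{sname, tid, grade, sid} gives {(Ivy, 21, D, 30), (Mo, 32, B, 29), (Rae, 13, A, 17), (Rae, 13, D, 13), (Rae, 13, D, 27), (Rae, 13, D, 32), (Rae, 13, D, 33), (Rae, 13, D, 38), (Rae, 13, F, 25), (Rae, 13, F, 9), (Sam, 32, B, 29), (Uma, 16, C, 30), (Yan, 21, D, 30)}.
Filtering on tid = 13 leaves {(Rae, 13, A, 17), (Rae, 13, D, 13), (Rae, 13, D, 27), (Rae, 13, D, 32), (Rae, 13, D, 33), (Rae, 13, D, 38), (Rae, 13, F, 25), (Rae, 13, F, 9)}.
π_{grade, sid, tid} gives {(A, 17, 13), (D, 13, 13), (D, 27, 13), (D, 32, 13), (D, 33, 13), (D, 38, 13), (F, 25, 13), (F, 9, 13)}.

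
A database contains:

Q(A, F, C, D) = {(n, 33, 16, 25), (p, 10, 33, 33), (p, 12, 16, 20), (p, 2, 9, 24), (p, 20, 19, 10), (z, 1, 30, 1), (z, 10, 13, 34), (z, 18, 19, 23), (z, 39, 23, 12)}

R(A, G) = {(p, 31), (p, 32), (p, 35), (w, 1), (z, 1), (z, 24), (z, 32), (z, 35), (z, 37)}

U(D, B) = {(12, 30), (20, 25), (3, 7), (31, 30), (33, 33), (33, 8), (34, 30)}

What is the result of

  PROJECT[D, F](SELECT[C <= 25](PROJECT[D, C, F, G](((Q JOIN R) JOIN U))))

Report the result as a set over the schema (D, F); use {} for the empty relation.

{(12, 39), (20, 12), (34, 10)}

Joining Q and R on A yields {(p, 10, 33, 33, 31), (p, 10, 33, 33, 32), (p, 10, 33, 33, 35), (p, 12, 16, 20, 31), (p, 12, 16, 20, 32), (p, 12, 16, 20, 35), (p, 2, 9, 24, 31), (p, 2, 9, 24, 32), (p, 2, 9, 24, 35), (p, 20, 19, 10, 31), (p, 20, 19, 10, 32), (p, 20, 19, 10, 35), (z, 1, 30, 1, 1), (z, 1, 30, 1, 24), (z, 1, 30, 1, 32), (z, 1, 30, 1, 35), (z, 1, 30, 1, 37), (z, 10, 13, 34, 1), (z, 10, 13, 34, 24), (z, 10, 13, 34, 32), (z, 10, 13, 34, 35), (z, 10, 13, 34, 37), (z, 18, 19, 23, 1), (z, 18, 19, 23, 24), (z, 18, 19, 23, 32), (z, 18, 19, 23, 35), (z, 18, 19, 23, 37), (z, 39, 23, 12, 1), (z, 39, 23, 12, 24), (z, 39, 23, 12, 32), (z, 39, 23, 12, 35), (z, 39, 23, 12, 37)}.
Joining (Q JOIN R) and U on D yields {(p, 10, 33, 33, 31, 33), (p, 10, 33, 33, 31, 8), (p, 10, 33, 33, 32, 33), (p, 10, 33, 33, 32, 8), (p, 10, 33, 33, 35, 33), (p, 10, 33, 33, 35, 8), (p, 12, 16, 20, 31, 25), (p, 12, 16, 20, 32, 25), (p, 12, 16, 20, 35, 25), (z, 10, 13, 34, 1, 30), (z, 10, 13, 34, 24, 30), (z, 10, 13, 34, 32, 30), (z, 10, 13, 34, 35, 30), (z, 10, 13, 34, 37, 30), (z, 39, 23, 12, 1, 30), (z, 39, 23, 12, 24, 30), (z, 39, 23, 12, 32, 30), (z, 39, 23, 12, 35, 30), (z, 39, 23, 12, 37, 30)}.
π_{D, C, F, G} gives {(12, 23, 39, 1), (12, 23, 39, 24), (12, 23, 39, 32), (12, 23, 39, 35), (12, 23, 39, 37), (20, 16, 12, 31), (20, 16, 12, 32), (20, 16, 12, 35), (33, 33, 10, 31), (33, 33, 10, 32), (33, 33, 10, 35), (34, 13, 10, 1), (34, 13, 10, 24), (34, 13, 10, 32), (34, 13, 10, 35), (34, 13, 10, 37)} (3 duplicate(s) eliminated).
Apply σ_{C <= 25}; surviving tuples: {(12, 23, 39, 1), (12, 23, 39, 24), (12, 23, 39, 32), (12, 23, 39, 35), (12, 23, 39, 37), (20, 16, 12, 31), (20, 16, 12, 32), (20, 16, 12, 35), (34, 13, 10, 1), (34, 13, 10, 24), (34, 13, 10, 32), (34, 13, 10, 35), (34, 13, 10, 37)}
π_{D, F} gives {(12, 39), (20, 12), (34, 10)} (10 duplicate(s) eliminated).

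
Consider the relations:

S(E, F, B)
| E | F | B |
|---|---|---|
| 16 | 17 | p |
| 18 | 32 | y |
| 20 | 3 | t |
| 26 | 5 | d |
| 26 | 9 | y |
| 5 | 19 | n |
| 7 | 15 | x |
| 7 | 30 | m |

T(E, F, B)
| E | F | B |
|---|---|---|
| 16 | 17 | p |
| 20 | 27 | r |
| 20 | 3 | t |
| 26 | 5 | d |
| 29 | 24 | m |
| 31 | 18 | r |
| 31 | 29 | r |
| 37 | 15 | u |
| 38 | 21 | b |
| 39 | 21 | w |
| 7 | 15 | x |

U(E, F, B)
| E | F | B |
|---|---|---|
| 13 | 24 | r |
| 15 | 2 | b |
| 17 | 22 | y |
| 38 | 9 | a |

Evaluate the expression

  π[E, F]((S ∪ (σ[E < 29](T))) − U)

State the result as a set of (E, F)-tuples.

{(16, 17), (18, 32), (20, 27), (20, 3), (26, 5), (26, 9), (5, 19), (7, 15), (7, 30)}

σ[E < 29]: keep tuples satisfying E < 29 → {(16, 17, p), (20, 27, r), (20, 3, t), (26, 5, d), (7, 15, x)}
Set union of the two operands is {(16, 17, p), (18, 32, y), (20, 27, r), (20, 3, t), (26, 5, d), (26, 9, y), (5, 19, n), (7, 15, x), (7, 30, m)}.
Set difference of the two operands is {(16, 17, p), (18, 32, y), (20, 27, r), (20, 3, t), (26, 5, d), (26, 9, y), (5, 19, n), (7, 15, x), (7, 30, m)}.
π[E, F]: project onto (E, F) → {(16, 17), (18, 32), (20, 27), (20, 3), (26, 5), (26, 9), (5, 19), (7, 15), (7, 30)}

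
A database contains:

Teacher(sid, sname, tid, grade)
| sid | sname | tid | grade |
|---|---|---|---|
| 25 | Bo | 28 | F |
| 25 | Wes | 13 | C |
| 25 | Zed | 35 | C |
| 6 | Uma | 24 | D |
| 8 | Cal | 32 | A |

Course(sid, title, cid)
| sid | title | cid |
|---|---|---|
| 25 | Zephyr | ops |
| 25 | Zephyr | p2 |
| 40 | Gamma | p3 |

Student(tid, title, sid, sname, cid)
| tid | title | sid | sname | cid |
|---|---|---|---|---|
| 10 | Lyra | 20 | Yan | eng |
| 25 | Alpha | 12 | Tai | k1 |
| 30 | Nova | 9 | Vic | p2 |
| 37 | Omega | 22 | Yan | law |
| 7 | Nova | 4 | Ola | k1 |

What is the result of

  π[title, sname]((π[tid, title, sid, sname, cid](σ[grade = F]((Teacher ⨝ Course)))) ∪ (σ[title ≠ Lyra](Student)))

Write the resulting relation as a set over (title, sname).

{(Alpha, Tai), (Nova, Ola), (Nova, Vic), (Omega, Yan), (Zephyr, Bo)}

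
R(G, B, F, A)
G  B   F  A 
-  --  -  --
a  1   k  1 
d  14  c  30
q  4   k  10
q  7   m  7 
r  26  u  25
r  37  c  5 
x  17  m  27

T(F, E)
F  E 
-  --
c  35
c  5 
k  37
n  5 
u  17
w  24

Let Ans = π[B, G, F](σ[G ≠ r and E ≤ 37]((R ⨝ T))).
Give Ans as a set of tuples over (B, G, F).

Natural join on F: {(a, 1, k, 1, 37), (d, 14, c, 30, 35), (d, 14, c, 30, 5), (q, 4, k, 10, 37), (r, 26, u, 25, 17), (r, 37, c, 5, 35), (r, 37, c, 5, 5)}
σ[G ≠ r and E ≤ 37]: keep tuples satisfying G ≠ r and E ≤ 37 → {(a, 1, k, 1, 37), (d, 14, c, 30, 35), (d, 14, c, 30, 5), (q, 4, k, 10, 37)}
Projecting to B, G, F (1 duplicate(s) eliminated): {(1, a, k), (14, d, c), (4, q, k)}

{(1, a, k), (14, d, c), (4, q, k)}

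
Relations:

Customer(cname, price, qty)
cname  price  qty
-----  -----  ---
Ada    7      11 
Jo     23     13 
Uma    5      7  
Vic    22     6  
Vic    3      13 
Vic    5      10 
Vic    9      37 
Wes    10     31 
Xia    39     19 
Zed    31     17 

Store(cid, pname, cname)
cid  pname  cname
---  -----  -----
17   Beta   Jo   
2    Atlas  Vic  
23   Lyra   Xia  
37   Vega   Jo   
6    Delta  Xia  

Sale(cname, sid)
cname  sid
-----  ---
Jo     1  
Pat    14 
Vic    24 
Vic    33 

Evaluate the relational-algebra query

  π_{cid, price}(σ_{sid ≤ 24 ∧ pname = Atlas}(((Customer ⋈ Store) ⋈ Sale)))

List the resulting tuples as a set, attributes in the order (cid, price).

Joining Customer and Store on cname yields {(Jo, 23, 13, 17, Beta), (Jo, 23, 13, 37, Vega), (Vic, 22, 6, 2, Atlas), (Vic, 3, 13, 2, Atlas), (Vic, 5, 10, 2, Atlas), (Vic, 9, 37, 2, Atlas), (Xia, 39, 19, 23, Lyra), (Xia, 39, 19, 6, Delta)}.
Joining (Customer ⋈ Store) and Sale on cname yields {(Jo, 23, 13, 17, Beta, 1), (Jo, 23, 13, 37, Vega, 1), (Vic, 22, 6, 2, Atlas, 24), (Vic, 22, 6, 2, Atlas, 33), (Vic, 3, 13, 2, Atlas, 24), (Vic, 3, 13, 2, Atlas, 33), (Vic, 5, 10, 2, Atlas, 24), (Vic, 5, 10, 2, Atlas, 33), (Vic, 9, 37, 2, Atlas, 24), (Vic, 9, 37, 2, Atlas, 33)}.
Selection sid ≤ 24 ∧ pname = Atlas: {(Vic, 22, 6, 2, Atlas, 24), (Vic, 3, 13, 2, Atlas, 24), (Vic, 5, 10, 2, Atlas, 24), (Vic, 9, 37, 2, Atlas, 24)}
Keep only column(s) cid, price: {(2, 22), (2, 3), (2, 5), (2, 9)}

{(2, 22), (2, 3), (2, 5), (2, 9)}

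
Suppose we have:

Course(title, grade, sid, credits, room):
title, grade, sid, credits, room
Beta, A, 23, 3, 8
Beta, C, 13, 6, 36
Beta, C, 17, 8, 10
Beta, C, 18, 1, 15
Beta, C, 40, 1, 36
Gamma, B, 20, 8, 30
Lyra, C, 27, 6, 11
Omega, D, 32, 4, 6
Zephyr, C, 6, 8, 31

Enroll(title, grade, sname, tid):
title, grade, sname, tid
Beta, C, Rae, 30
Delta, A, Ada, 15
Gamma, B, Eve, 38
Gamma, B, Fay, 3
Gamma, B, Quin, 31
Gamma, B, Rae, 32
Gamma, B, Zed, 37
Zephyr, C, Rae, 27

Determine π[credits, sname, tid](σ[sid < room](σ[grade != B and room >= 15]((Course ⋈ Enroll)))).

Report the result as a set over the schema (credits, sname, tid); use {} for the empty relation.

Joining Course and Enroll on title, grade yields {(Beta, C, 13, 6, 36, Rae, 30), (Beta, C, 17, 8, 10, Rae, 30), (Beta, C, 18, 1, 15, Rae, 30), (Beta, C, 40, 1, 36, Rae, 30), (Gamma, B, 20, 8, 30, Eve, 38), (Gamma, B, 20, 8, 30, Fay, 3), (Gamma, B, 20, 8, 30, Quin, 31), (Gamma, B, 20, 8, 30, Rae, 32), (Gamma, B, 20, 8, 30, Zed, 37), (Zephyr, C, 6, 8, 31, Rae, 27)}.
Apply σ_{grade != B and room >= 15}; surviving tuples: {(Beta, C, 13, 6, 36, Rae, 30), (Beta, C, 18, 1, 15, Rae, 30), (Beta, C, 40, 1, 36, Rae, 30), (Zephyr, C, 6, 8, 31, Rae, 27)}
Apply σ_{sid < room}; surviving tuples: {(Beta, C, 13, 6, 36, Rae, 30), (Zephyr, C, 6, 8, 31, Rae, 27)}
π[credits, sname, tid]: project onto (credits, sname, tid) → {(6, Rae, 30), (8, Rae, 27)}

{(6, Rae, 30), (8, Rae, 27)}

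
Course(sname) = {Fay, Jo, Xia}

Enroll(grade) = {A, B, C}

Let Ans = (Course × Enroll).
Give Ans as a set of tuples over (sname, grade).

{(Fay, A), (Fay, B), (Fay, C), (Jo, A), (Jo, B), (Jo, C), (Xia, A), (Xia, B), (Xia, C)}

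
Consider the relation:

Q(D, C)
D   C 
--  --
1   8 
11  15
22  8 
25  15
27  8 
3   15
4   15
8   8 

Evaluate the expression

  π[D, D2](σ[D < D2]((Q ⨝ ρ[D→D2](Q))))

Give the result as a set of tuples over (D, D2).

{(1, 22), (1, 27), (1, 8), (11, 25), (22, 27), (3, 11), (3, 25), (3, 4), (4, 11), (4, 25), (8, 22), (8, 27)}

ρ[D→D2]: schema becomes (D2, C); tuples unchanged.
Joining Q and ρ[D→D2](Q) on C yields {(1, 8, 1), (1, 8, 22), (1, 8, 27), (1, 8, 8), (11, 15, 11), (11, 15, 25), (11, 15, 3), (11, 15, 4), (22, 8, 1), (22, 8, 22), (22, 8, 27), (22, 8, 8), (25, 15, 11), (25, 15, 25), (25, 15, 3), (25, 15, 4), (27, 8, 1), (27, 8, 22), (27, 8, 27), (27, 8, 8), (3, 15, 11), (3, 15, 25), (3, 15, 3), (3, 15, 4), (4, 15, 11), (4, 15, 25), (4, 15, 3), (4, 15, 4), (8, 8, 1), (8, 8, 22), (8, 8, 27), (8, 8, 8)}.
Filtering on D < D2 leaves {(1, 8, 22), (1, 8, 27), (1, 8, 8), (11, 15, 25), (22, 8, 27), (3, 15, 11), (3, 15, 25), (3, 15, 4), (4, 15, 11), (4, 15, 25), (8, 8, 22), (8, 8, 27)}.
Keep only column(s) D, D2: {(1, 22), (1, 27), (1, 8), (11, 25), (22, 27), (3, 11), (3, 25), (3, 4), (4, 11), (4, 25), (8, 22), (8, 27)}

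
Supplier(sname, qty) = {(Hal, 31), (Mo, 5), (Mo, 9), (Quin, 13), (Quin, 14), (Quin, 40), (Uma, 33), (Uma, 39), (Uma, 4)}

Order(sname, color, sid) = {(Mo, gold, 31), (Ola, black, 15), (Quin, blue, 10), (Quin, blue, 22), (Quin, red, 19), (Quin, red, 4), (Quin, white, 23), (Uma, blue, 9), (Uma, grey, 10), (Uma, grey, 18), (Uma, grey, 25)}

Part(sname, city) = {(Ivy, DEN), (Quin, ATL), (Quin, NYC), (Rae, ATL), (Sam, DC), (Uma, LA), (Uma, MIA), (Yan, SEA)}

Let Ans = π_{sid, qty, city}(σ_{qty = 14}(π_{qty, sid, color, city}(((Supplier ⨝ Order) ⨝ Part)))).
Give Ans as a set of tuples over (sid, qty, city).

{(10, 14, ATL), (10, 14, NYC), (19, 14, ATL), (19, 14, NYC), (22, 14, ATL), (22, 14, NYC), (23, 14, ATL), (23, 14, NYC), (4, 14, ATL), (4, 14, NYC)}

Supplier ⋈ Order (natural join on sname): {(Mo, 5, gold, 31), (Mo, 9, gold, 31), (Quin, 13, blue, 10), (Quin, 13, blue, 22), (Quin, 13, red, 19), (Quin, 13, red, 4), (Quin, 13, white, 23), (Quin, 14, blue, 10), (Quin, 14, blue, 22), (Quin, 14, red, 19), (Quin, 14, red, 4), (Quin, 14, white, 23), (Quin, 40, blue, 10), (Quin, 40, blue, 22), (Quin, 40, red, 19), (Quin, 40, red, 4), (Quin, 40, white, 23), (Uma, 33, blue, 9), (Uma, 33, grey, 10), (Uma, 33, grey, 18), (Uma, 33, grey, 25), (Uma, 39, blue, 9), (Uma, 39, grey, 10), (Uma, 39, grey, 18), (Uma, 39, grey, 25), (Uma, 4, blue, 9), (Uma, 4, grey, 10), (Uma, 4, grey, 18), (Uma, 4, grey, 25)}
(Supplier ⨝ Order) ⋈ Part (natural join on sname): {(Quin, 13, blue, 10, ATL), (Quin, 13, blue, 10, NYC), (Quin, 13, blue, 22, ATL), (Quin, 13, blue, 22, NYC), (Quin, 13, red, 19, ATL), (Quin, 13, red, 19, NYC), (Quin, 13, red, 4, ATL), (Quin, 13, red, 4, NYC), (Quin, 13, white, 23, ATL), (Quin, 13, white, 23, NYC), (Quin, 14, blue, 10, ATL), (Quin, 14, blue, 10, NYC), (Quin, 14, blue, 22, ATL), (Quin, 14, blue, 22, NYC), (Quin, 14, red, 19, ATL), (Quin, 14, red, 19, NYC), (Quin, 14, red, 4, ATL), (Quin, 14, red, 4, NYC), (Quin, 14, white, 23, ATL), (Quin, 14, white, 23, NYC), (Quin, 40, blue, 10, ATL), (Quin, 40, blue, 10, NYC), (Quin, 40, blue, 22, ATL), (Quin, 40, blue, 22, NYC), (Quin, 40, red, 19, ATL), (Quin, 40, red, 19, NYC), (Quin, 40, red, 4, ATL), (Quin, 40, red, 4, NYC), (Quin, 40, white, 23, ATL), (Quin, 40, white, 23, NYC), (Uma, 33, blue, 9, LA), (Uma, 33, blue, 9, MIA), (Uma, 33, grey, 10, LA), (Uma, 33, grey, 10, MIA), (Uma, 33, grey, 18, LA), (Uma, 33, grey, 18, MIA), (Uma, 33, grey, 25, LA), (Uma, 33, grey, 25, MIA), (Uma, 39, blue, 9, LA), (Uma, 39, blue, 9, MIA), (Uma, 39, grey, 10, LA), (Uma, 39, grey, 10, MIA), (Uma, 39, grey, 18, LA), (Uma, 39, grey, 18, MIA), (Uma, 39, grey, 25, LA), (Uma, 39, grey, 25, MIA), (Uma, 4, blue, 9, LA), (Uma, 4, blue, 9, MIA), (Uma, 4, grey, 10, LA), (Uma, 4, grey, 10, MIA), (Uma, 4, grey, 18, LA), (Uma, 4, grey, 18, MIA), (Uma, 4, grey, 25, LA), (Uma, 4, grey, 25, MIA)}
Keep only column(s) qty, sid, color, city: {(13, 10, blue, ATL), (13, 10, blue, NYC), (13, 19, red, ATL), (13, 19, red, NYC), (13, 22, blue, ATL), (13, 22, blue, NYC), (13, 23, white, ATL), (13, 23, white, NYC), (13, 4, red, ATL), (13, 4, red, NYC), (14, 10, blue, ATL), (14, 10, blue, NYC), (14, 19, red, ATL), (14, 19, red, NYC), (14, 22, blue, ATL), (14, 22, blue, NYC), (14, 23, white, ATL), (14, 23, white, NYC), (14, 4, red, ATL), (14, 4, red, NYC), (33, 10, grey, LA), (33, 10, grey, MIA), (33, 18, grey, LA), (33, 18, grey, MIA), (33, 25, grey, LA), (33, 25, grey, MIA), (33, 9, blue, LA), (33, 9, blue, MIA), (39, 10, grey, LA), (39, 10, grey, MIA), (39, 18, grey, LA), (39, 18, grey, MIA), (39, 25, grey, LA), (39, 25, grey, MIA), (39, 9, blue, LA), (39, 9, blue, MIA), (4, 10, grey, LA), (4, 10, grey, MIA), (4, 18, grey, LA), (4, 18, grey, MIA), (4, 25, grey, LA), (4, 25, grey, MIA), (4, 9, blue, LA), (4, 9, blue, MIA), (40, 10, blue, ATL), (40, 10, blue, NYC), (40, 19, red, ATL), (40, 19, red, NYC), (40, 22, blue, ATL), (40, 22, blue, NYC), (40, 23, white, ATL), (40, 23, white, NYC), (40, 4, red, ATL), (40, 4, red, NYC)}
σ[qty = 14]: keep tuples satisfying qty = 14 → {(14, 10, blue, ATL), (14, 10, blue, NYC), (14, 19, red, ATL), (14, 19, red, NYC), (14, 22, blue, ATL), (14, 22, blue, NYC), (14, 23, white, ATL), (14, 23, white, NYC), (14, 4, red, ATL), (14, 4, red, NYC)}
Keep only column(s) sid, qty, city: {(10, 14, ATL), (10, 14, NYC), (19, 14, ATL), (19, 14, NYC), (22, 14, ATL), (22, 14, NYC), (23, 14, ATL), (23, 14, NYC), (4, 14, ATL), (4, 14, NYC)}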